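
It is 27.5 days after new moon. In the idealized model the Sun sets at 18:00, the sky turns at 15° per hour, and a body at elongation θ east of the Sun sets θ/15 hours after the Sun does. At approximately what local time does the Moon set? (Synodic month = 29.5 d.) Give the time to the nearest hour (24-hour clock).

Elongation θ = 360° × 27.5/29.5 ≈ 335.6°.
Delay after the Sun = 335.6° / (15°/h) ≈ 22.37 h.
18:00 + 22.37 h ≈ 16:22 → 16:00 to the nearest hour.

16:00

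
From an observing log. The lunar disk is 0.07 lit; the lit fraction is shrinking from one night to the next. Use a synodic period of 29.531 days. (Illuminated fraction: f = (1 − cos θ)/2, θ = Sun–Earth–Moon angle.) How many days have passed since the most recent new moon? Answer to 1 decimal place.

27.0 days

Invert f = (1 − cos θ)/2 to get cos θ = 1 − 2(0.07) = 0.860, hence θ₀ = arccos 0.860 = 30.7°.
Waning ⇒ past full, so θ = 360° − 30.7° = 329.3°.
At 360°/29.531 d per day, 329.3° corresponds to 27.01 days.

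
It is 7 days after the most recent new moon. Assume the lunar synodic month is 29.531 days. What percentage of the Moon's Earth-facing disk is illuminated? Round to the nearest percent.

46%

Elongation θ = 360° × 7/29.531 ≈ 85.3°.
Illuminated fraction = (1 − cos 85.3°)/2 = (1 − 0.081)/2 ≈ 0.459, so 46%.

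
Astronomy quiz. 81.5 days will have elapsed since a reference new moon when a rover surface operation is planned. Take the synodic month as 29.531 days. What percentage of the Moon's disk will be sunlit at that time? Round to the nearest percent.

47%

81.5 d spans 2 complete synodic months (2 × 29.531 = 59.06 d) plus 22.44 d.
Elongation θ = 360° × 22.44/29.531 ≈ 273.5°.
With cos θ = 0.062, the lit fraction is (1 − 0.062)/2 ≈ 0.469, so 47%.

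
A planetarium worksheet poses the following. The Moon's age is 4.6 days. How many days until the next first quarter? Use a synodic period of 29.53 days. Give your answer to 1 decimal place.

2.8 days

First quarter is 0.25 of the way through the cycle: age 0.25 × 29.53 = 7.383 d.
That is 7.383 − 4.6 = 2.783 days ahead.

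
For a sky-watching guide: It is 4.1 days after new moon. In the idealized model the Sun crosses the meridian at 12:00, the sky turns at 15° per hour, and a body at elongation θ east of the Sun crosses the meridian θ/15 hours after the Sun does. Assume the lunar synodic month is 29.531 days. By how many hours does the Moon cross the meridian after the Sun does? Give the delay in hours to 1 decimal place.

The Moon has covered 4.1/29.531 of its cycle, so θ ≈ 360° × 4.1/29.531 = 50.0°.
Delay after the Sun = 50.0° / (15°/h) ≈ 3.33 h.
So the Moon crosses the meridian 3.33 h after the Sun.

3.3 h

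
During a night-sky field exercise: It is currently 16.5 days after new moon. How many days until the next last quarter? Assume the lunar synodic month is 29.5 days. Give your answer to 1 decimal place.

Last quarter is 0.75 of the way through the cycle: age 0.75 × 29.5 = 22.125 d.
So 5.625 days remain (22.125 − 16.5).

5.6 days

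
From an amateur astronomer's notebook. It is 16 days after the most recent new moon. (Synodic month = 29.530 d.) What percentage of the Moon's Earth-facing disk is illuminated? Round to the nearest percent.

Elongation θ = 360° × 16/29.530 ≈ 195.1°.
With cos θ = (-0.966), the lit fraction is (1 − (-0.966))/2 ≈ 0.983, so 98%.

98%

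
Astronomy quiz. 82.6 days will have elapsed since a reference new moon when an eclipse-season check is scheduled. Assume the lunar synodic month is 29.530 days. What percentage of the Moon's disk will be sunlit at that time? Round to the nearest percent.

35%

82.6/29.530 = 2.797 lunations, so 2 complete cycles and 23.54 d into the next.
Elongation θ = 360° × 23.54/29.530 ≈ 287.0°.
Illuminated fraction = (1 − cos 287.0°)/2 = (1 − 0.292)/2 ≈ 0.354, so 35%.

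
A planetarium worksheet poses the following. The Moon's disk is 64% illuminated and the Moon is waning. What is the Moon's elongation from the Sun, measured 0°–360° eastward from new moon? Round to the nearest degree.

254°

From f = (1 − cos θ)/2: cos θ = 1 − 2×0.64 = -0.280; arccos → 106.3°.
Since the Moon is past full (waning), take the reflex angle: θ = 360° − 106.3° = 253.7°.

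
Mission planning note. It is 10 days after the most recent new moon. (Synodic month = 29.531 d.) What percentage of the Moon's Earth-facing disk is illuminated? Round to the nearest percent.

The Moon has covered 10/29.531 of its cycle, so θ ≈ 360° × 10/29.531 = 121.9°.
With cos θ = (-0.529), the lit fraction is (1 − (-0.529))/2 ≈ 0.764, so 76%.

76%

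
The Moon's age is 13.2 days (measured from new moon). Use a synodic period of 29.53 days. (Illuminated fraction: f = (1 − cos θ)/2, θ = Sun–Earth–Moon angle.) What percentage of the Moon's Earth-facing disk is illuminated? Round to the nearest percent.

The Moon has covered 13.2/29.53 of its cycle, so θ ≈ 360° × 13.2/29.53 = 160.9°.
With cos θ = (-0.945), the lit fraction is (1 − (-0.945))/2 ≈ 0.973, so 97%.

97%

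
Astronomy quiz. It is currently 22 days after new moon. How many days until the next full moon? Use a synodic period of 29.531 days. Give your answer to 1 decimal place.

22.3 days

Full moon is 0.5 of the way through the cycle: age 0.5 × 29.531 = 14.765 d.
This lunation's full moon (14.765 d) has passed, so add one period: 44.296 − 22 = 22.296 days.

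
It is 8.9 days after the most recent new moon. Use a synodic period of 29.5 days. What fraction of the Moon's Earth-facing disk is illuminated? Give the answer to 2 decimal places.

0.66

The Moon has covered 8.9/29.5 of its cycle, so θ ≈ 360° × 8.9/29.5 = 108.6°.
cos 108.6° = (-0.319), so f = (1 − (-0.319))/2 = 0.660.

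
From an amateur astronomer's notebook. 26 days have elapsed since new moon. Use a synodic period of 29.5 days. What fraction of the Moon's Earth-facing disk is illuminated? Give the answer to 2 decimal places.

0.13

The Moon has covered 26/29.5 of its cycle, so θ ≈ 360° × 26/29.5 = 317.3°.
Illuminated fraction = (1 − cos 317.3°)/2 = (1 − 0.735)/2 ≈ 0.133.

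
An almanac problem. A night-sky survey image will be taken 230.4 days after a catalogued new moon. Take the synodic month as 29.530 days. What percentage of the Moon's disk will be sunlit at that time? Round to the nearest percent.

34%

230.4 d spans 7 complete synodic months (7 × 29.530 = 206.71 d) plus 23.69 d.
The Moon has covered 23.69/29.530 of its cycle, so θ ≈ 360° × 23.69/29.530 = 288.8°.
cos 288.8° = 0.322, so f = (1 − 0.322)/2 = 0.339, so 34%.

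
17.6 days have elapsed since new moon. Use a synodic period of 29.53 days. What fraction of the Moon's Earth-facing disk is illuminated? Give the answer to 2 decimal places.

Phase angle: θ = 360°·(17.6 d)/(29.53 d) = 214.6°.
cos 214.6° = (-0.824), so f = (1 − (-0.824))/2 = 0.912.

0.91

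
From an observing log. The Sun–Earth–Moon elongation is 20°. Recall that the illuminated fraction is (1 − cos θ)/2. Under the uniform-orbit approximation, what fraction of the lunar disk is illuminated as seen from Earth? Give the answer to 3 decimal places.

0.030

cos 20° = 0.940, so f = (1 − 0.940)/2 = 0.030.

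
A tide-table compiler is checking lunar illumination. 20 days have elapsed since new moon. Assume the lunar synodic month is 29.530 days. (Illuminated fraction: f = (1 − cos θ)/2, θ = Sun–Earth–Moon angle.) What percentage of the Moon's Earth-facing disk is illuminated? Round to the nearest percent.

The Moon has covered 20/29.530 of its cycle, so θ ≈ 360° × 20/29.530 = 243.8°.
cos 243.8° = (-0.441), so f = (1 − (-0.441))/2 = 0.721, so 72%.

72%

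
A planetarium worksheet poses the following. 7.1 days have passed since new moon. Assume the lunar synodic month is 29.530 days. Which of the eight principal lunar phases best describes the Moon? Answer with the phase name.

θ ≈ 360° × 7.1/29.530 = 87°, which falls in the first quarter sector.

first quarter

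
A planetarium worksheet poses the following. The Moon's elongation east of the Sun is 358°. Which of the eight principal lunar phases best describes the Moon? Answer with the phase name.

358° lies in the new moon sector of the 8-phase cycle.

new moon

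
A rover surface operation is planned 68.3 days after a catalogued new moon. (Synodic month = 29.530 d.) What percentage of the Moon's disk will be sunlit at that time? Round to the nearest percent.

68.3 d spans 2 complete synodic months (2 × 29.530 = 59.06 d) plus 9.24 d.
Elongation θ = 360° × 9.24/29.530 ≈ 112.6°.
cos 112.6° = (-0.385), so f = (1 − (-0.385))/2 = 0.693, so 69%.

69%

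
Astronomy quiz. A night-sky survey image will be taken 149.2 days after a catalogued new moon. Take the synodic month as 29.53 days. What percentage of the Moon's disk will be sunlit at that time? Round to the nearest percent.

3%

149.2/29.53 = 5.052 lunations, so 5 complete cycles and 1.55 d into the next.
Elongation θ = 360° × 1.55/29.53 ≈ 18.9°.
With cos θ = 0.946, the lit fraction is (1 − 0.946)/2 ≈ 0.027, so 3%.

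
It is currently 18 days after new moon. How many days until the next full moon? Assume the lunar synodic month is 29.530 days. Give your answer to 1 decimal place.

Full moon occurs at elongation 180°, i.e. at age 29.530 × 180/360 = 14.765 d.
This lunation's full moon (14.765 d) has passed, so add one period: 44.295 − 18 = 26.295 days.

26.3 days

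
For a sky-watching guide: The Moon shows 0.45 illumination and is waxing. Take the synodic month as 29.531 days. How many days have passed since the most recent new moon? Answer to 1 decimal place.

6.9 days

cos θ = 1 − 2f = 0.100, giving a principal value of 84.3°.
The Moon is waxing (0°–180°), so θ = 84.3° directly.
That fraction of the synodic month is 84.3/360 × 29.531 d ≈ 6.91 d.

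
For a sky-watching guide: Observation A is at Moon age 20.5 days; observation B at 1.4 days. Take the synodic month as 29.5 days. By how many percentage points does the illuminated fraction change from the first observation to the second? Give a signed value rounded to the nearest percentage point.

First observation: θ = 360°·20.5/29.5 = 250.2°, so f = 0.670.
Second observation: θ = 17.1°, f = 0.022.
Δf = 0.022 − 0.670 = -0.648, i.e. -65 pp.

-65 percentage points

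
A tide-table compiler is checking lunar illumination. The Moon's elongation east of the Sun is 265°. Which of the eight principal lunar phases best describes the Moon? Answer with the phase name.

265° lies in the last quarter sector of the 8-phase cycle.

last quarter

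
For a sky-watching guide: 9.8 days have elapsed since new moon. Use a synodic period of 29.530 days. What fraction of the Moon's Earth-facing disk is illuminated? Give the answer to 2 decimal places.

Elongation θ = 360° × 9.8/29.530 ≈ 119.5°.
cos 119.5° = (-0.492), so f = (1 − (-0.492))/2 = 0.746.

0.75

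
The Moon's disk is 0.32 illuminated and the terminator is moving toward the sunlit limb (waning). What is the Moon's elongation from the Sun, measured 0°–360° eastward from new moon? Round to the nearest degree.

291°

From f = (1 − cos θ)/2: cos θ = 1 − 2×0.32 = 0.360; arccos → 68.9°.
Waning ⇒ past full, so θ = 360° − 68.9° = 291.1°.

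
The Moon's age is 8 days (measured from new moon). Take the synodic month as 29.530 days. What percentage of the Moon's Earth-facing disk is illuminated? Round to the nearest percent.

57%

Phase angle: θ = 360°·(8 d)/(29.530 d) = 97.5°.
With cos θ = (-0.131), the lit fraction is (1 − (-0.131))/2 ≈ 0.566, so 57%.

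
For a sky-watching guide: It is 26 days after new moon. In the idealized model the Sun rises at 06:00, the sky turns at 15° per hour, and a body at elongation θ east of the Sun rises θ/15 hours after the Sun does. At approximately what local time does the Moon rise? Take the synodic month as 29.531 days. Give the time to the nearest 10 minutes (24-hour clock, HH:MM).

Phase angle: θ = 360°·(26 d)/(29.531 d) = 317.0°.
The Moon trails the Sun by θ/15 = 317.0/15 ≈ 21.13 hours.
06:00 + 21.130 h ≈ 03:08 → 03:10 to the nearest ten minutes.

03:10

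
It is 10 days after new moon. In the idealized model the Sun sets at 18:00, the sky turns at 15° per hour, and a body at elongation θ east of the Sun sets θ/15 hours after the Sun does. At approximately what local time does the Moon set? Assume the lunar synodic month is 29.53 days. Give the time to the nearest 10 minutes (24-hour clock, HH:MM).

02:10

Phase angle: θ = 360°·(10 d)/(29.53 d) = 121.9°.
The Moon trails the Sun by θ/15 = 121.9/15 ≈ 8.13 hours.
18:00 + 8.127 h ≈ 02:08 → 02:10 to the nearest ten minutes.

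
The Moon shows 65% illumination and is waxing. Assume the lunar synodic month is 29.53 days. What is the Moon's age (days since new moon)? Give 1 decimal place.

8.8 days

cos θ = 1 − 2f = -0.300, giving a principal value of 107.5°.
The Moon is waxing (0°–180°), so θ = 107.5° directly.
That fraction of the synodic month is 107.5/360 × 29.53 d ≈ 8.81 d.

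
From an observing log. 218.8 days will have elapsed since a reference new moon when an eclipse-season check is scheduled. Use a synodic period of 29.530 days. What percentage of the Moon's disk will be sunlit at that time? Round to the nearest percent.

92%

218.8 d spans 7 complete synodic months (7 × 29.530 = 206.71 d) plus 12.09 d.
Phase angle: θ = 360°·(12.09 d)/(29.530 d) = 147.4°.
With cos θ = (-0.842), the lit fraction is (1 − (-0.842))/2 ≈ 0.921, so 92%.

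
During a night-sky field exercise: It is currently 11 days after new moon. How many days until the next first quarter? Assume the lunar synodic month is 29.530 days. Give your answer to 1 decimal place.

25.9 days

First quarter occurs at elongation 90°, i.e. at age 29.530 × 90/360 = 7.383 d.
This lunation's first quarter (7.383 d) has passed, so add one period: 36.913 − 11 = 25.913 days.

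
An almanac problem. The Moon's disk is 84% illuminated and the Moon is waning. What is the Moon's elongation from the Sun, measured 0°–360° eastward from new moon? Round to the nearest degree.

Invert f = (1 − cos θ)/2 to get cos θ = 1 − 2(0.84) = -0.680, hence θ₀ = arccos -0.680 = 132.8°.
Since the Moon is past full (waning), take the reflex angle: θ = 360° − 132.8° = 227.2°.

227°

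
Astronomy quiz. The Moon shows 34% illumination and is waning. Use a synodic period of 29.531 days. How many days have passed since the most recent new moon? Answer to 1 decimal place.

23.7 days

From f = (1 − cos θ)/2: cos θ = 1 − 2×0.34 = 0.320; arccos → 71.3°.
Since the Moon is past full (waning), take the reflex angle: θ = 360° − 71.3° = 288.7°.
At 360°/29.531 d per day, 288.7° corresponds to 23.68 days.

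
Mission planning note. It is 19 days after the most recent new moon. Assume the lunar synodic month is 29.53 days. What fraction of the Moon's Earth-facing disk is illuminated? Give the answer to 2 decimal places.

The Moon has covered 19/29.53 of its cycle, so θ ≈ 360° × 19/29.53 = 231.6°.
Illuminated fraction = (1 − cos 231.6°)/2 = (1 − (-0.621))/2 ≈ 0.810.

0.81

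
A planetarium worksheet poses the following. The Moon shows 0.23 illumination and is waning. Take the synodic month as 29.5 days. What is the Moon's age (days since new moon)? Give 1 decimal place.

Invert f = (1 − cos θ)/2 to get cos θ = 1 − 2(0.23) = 0.540, hence θ₀ = arccos 0.540 = 57.3°.
Waning ⇒ past full, so θ = 360° − 57.3° = 302.7°.
Age = 29.5 × 302.7°/360° ≈ 24.80 days.

24.8 days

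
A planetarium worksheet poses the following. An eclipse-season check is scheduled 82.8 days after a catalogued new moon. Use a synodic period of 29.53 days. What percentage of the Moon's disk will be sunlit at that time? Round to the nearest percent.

Reduce mod P: 82.8 − 2×29.53 = 23.74 d into the current lunation.
Phase angle: θ = 360°·(23.74 d)/(29.53 d) = 289.4°.
cos 289.4° = 0.332, so f = (1 − 0.332)/2 = 0.334, so 33%.

33%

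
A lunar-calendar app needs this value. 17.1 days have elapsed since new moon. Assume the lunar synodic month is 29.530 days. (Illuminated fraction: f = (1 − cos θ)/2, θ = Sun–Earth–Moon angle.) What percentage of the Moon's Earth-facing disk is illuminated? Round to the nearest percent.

94%

The Moon has covered 17.1/29.530 of its cycle, so θ ≈ 360° × 17.1/29.530 = 208.5°.
cos 208.5° = (-0.879), so f = (1 − (-0.879))/2 = 0.940, so 94%.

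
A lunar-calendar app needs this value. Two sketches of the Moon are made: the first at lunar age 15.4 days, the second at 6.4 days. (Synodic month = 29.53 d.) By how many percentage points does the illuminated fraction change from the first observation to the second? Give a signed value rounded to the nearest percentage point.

θ₁ = 360° × 15.4/29.53 = 187.7°, f₁ = (1 − cos θ₁)/2 = 0.995.
θ₂ = 360° × 6.4/29.53 = 78.0°, f₂ = (1 − cos θ₂)/2 = 0.396.
Change = f₂ − f₁ = -0.599 → -60 percentage points.

-60 pp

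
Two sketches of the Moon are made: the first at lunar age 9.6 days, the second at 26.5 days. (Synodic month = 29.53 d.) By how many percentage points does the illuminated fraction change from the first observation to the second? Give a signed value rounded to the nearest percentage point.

-63 percentage points

θ₁ = 360° × 9.6/29.53 = 117.0°, f₁ = (1 − cos θ₁)/2 = 0.727.
θ₂ = 360° × 26.5/29.53 = 323.1°, f₂ = (1 − cos θ₂)/2 = 0.100.
Change = f₂ − f₁ = -0.627 → -63 percentage points.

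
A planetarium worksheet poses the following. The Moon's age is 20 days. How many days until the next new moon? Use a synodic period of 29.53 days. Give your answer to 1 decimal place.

The next new moon completes the synodic month: 29.53 − 20 = 9.530 days.

9.5 days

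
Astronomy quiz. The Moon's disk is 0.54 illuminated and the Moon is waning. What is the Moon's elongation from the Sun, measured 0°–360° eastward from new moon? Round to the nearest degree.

From f = (1 − cos θ)/2: cos θ = 1 − 2×0.54 = -0.080; arccos → 94.6°.
Since the Moon is past full (waning), take the reflex angle: θ = 360° − 94.6° = 265.4°.

265°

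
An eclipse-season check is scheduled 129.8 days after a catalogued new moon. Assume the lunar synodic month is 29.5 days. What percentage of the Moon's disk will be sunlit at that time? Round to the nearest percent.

90%

129.8/29.5 = 4.400 lunations, so 4 complete cycles and 11.80 d into the next.
The Moon has covered 11.80/29.5 of its cycle, so θ ≈ 360° × 11.80/29.5 = 144.0°.
Illuminated fraction = (1 − cos 144.0°)/2 = (1 − (-0.809))/2 ≈ 0.905, so 90%.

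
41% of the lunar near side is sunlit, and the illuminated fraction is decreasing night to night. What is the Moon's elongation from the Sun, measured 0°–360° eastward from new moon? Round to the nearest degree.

cos θ = 1 − 2f = 0.180, giving a principal value of 79.6°.
Since the Moon is past full (waning), take the reflex angle: θ = 360° − 79.6° = 280.4°.

280°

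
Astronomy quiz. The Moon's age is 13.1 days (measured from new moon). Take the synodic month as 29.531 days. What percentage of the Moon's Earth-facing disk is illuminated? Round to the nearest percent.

The Moon has covered 13.1/29.531 of its cycle, so θ ≈ 360° × 13.1/29.531 = 159.7°.
Illuminated fraction = (1 − cos 159.7°)/2 = (1 − (-0.938))/2 ≈ 0.969, so 97%.

97%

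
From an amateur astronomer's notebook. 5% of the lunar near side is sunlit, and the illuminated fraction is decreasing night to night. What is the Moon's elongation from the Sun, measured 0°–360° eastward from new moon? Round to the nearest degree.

From f = (1 − cos θ)/2: cos θ = 1 − 2×0.05 = 0.900; arccos → 25.8°.
A waning Moon lies in 180°–360°, so θ = 360° − 25.8° = 334.2°.

334°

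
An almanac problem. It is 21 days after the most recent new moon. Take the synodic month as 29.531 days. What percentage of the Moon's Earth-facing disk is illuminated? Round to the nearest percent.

Phase angle: θ = 360°·(21 d)/(29.531 d) = 256.0°.
With cos θ = (-0.242), the lit fraction is (1 − (-0.242))/2 ≈ 0.621, so 62%.

62%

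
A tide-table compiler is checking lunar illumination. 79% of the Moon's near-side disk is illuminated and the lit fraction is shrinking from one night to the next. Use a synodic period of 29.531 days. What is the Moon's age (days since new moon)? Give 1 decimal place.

19.2 days

Invert f = (1 − cos θ)/2 to get cos θ = 1 − 2(0.79) = -0.580, hence θ₀ = arccos -0.580 = 125.5°.
A waning Moon lies in 180°–360°, so θ = 360° − 125.5° = 234.5°.
At 360°/29.531 d per day, 234.5° corresponds to 19.24 days.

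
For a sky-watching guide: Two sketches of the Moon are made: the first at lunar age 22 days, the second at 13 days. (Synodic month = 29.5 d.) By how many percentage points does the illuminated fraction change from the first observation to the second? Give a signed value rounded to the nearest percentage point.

+45 percentage points

θ₁ = 360° × 22/29.5 = 268.5°, f₁ = (1 − cos θ₁)/2 = 0.513.
θ₂ = 360° × 13/29.5 = 158.6°, f₂ = (1 − cos θ₂)/2 = 0.966.
Change = f₂ − f₁ = +0.452 → +45 percentage points.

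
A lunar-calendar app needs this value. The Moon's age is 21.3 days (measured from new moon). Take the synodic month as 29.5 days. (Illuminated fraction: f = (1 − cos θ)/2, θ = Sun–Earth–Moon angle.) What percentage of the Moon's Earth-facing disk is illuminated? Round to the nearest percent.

Elongation θ = 360° × 21.3/29.5 ≈ 259.9°.
Illuminated fraction = (1 − cos 259.9°)/2 = (1 − (-0.175))/2 ≈ 0.587, so 59%.

59%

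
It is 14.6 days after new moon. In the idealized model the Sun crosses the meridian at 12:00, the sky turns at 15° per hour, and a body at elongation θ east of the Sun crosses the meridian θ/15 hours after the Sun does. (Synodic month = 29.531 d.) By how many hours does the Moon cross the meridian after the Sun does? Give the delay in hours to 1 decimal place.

Phase angle: θ = 360°·(14.6 d)/(29.531 d) = 178.0°.
At 15° of sky rotation per hour, 178.0° corresponds to a 11.87 h lag.
So the Moon crosses the meridian 11.87 h after the Sun.

11.9 h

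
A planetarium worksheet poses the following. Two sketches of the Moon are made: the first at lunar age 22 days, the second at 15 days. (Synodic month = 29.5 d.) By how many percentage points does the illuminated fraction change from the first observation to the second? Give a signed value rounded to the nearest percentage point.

+49 percentage points

First observation: θ = 360°·22/29.5 = 268.5°, so f = 0.513.
Second observation: θ = 183.1°, f = 0.999.
Δf = 0.999 − 0.513 = +0.486, i.e. +49 pp.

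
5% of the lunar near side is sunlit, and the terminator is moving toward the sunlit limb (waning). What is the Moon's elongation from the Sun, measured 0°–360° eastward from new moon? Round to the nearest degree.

334°

Invert f = (1 − cos θ)/2 to get cos θ = 1 − 2(0.05) = 0.900, hence θ₀ = arccos 0.900 = 25.8°.
Waning ⇒ past full, so θ = 360° − 25.8° = 334.2°.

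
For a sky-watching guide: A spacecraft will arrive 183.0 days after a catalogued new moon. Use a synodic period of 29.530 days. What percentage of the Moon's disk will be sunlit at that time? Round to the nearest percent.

183.0/29.530 = 6.197 lunations, so 6 complete cycles and 5.82 d into the next.
Elongation θ = 360° × 5.82/29.530 ≈ 71.0°.
Illuminated fraction = (1 − cos 71.0°)/2 = (1 − 0.326)/2 ≈ 0.337, so 34%.

34%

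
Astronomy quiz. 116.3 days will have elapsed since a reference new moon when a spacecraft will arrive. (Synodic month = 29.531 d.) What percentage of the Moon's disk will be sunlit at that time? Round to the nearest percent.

116.3/29.531 = 3.938 lunations, so 3 complete cycles and 27.71 d into the next.
The Moon has covered 27.71/29.531 of its cycle, so θ ≈ 360° × 27.71/29.531 = 337.8°.
With cos θ = 0.926, the lit fraction is (1 − 0.926)/2 ≈ 0.037, so 4%.

4%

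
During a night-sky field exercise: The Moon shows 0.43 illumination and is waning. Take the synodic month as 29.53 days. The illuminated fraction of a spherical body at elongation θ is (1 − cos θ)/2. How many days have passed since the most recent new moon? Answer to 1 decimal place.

Invert f = (1 − cos θ)/2 to get cos θ = 1 − 2(0.43) = 0.140, hence θ₀ = arccos 0.140 = 82.0°.
A waning Moon lies in 180°–360°, so θ = 360° − 82.0° = 278.0°.
That fraction of the synodic month is 278.0/360 × 29.53 d ≈ 22.81 d.

22.8 days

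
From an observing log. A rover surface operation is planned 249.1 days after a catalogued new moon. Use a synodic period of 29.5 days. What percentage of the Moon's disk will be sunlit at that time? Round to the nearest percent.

97%

Reduce mod P: 249.1 − 8×29.5 = 13.10 d into the current lunation.
Elongation θ = 360° × 13.10/29.5 ≈ 159.9°.
Illuminated fraction = (1 − cos 159.9°)/2 = (1 − (-0.939))/2 ≈ 0.969, so 97%.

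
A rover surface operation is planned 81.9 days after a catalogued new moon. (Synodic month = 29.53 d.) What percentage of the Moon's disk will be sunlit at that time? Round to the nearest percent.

81.9/29.53 = 2.773 lunations, so 2 complete cycles and 22.84 d into the next.
The Moon has covered 22.84/29.53 of its cycle, so θ ≈ 360° × 22.84/29.53 = 278.4°.
With cos θ = 0.147, the lit fraction is (1 − 0.147)/2 ≈ 0.427, so 43%.

43%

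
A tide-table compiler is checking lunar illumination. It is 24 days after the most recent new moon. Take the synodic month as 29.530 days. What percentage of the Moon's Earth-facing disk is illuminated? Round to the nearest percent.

31%

The Moon has covered 24/29.530 of its cycle, so θ ≈ 360° × 24/29.530 = 292.6°.
cos 292.6° = 0.384, so f = (1 − 0.384)/2 = 0.308, so 31%.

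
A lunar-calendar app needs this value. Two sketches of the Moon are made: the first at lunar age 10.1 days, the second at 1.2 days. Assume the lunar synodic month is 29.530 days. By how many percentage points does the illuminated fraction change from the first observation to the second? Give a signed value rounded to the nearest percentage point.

-76 pp

θ₁ = 360° × 10.1/29.530 = 123.1°, f₁ = (1 − cos θ₁)/2 = 0.773.
θ₂ = 360° × 1.2/29.530 = 14.6°, f₂ = (1 − cos θ₂)/2 = 0.016.
Change = f₂ − f₁ = -0.757 → -76 percentage points.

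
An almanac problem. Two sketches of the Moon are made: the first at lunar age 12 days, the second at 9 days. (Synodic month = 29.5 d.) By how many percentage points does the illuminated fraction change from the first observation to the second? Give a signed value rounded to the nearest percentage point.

First observation: θ = 360°·12/29.5 = 146.4°, so f = 0.917.
Second observation: θ = 109.8°, f = 0.670.
Δf = 0.670 − 0.917 = -0.247, i.e. -25 pp.

-25 pp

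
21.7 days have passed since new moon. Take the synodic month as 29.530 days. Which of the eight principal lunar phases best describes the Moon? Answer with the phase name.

θ ≈ 360° × 21.7/29.530 = 265°, which falls in the last quarter sector.

last quarter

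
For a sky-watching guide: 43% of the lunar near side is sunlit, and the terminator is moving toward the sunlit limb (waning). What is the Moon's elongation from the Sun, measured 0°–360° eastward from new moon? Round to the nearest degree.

Invert f = (1 − cos θ)/2 to get cos θ = 1 − 2(0.43) = 0.140, hence θ₀ = arccos 0.140 = 82.0°.
A waning Moon lies in 180°–360°, so θ = 360° − 82.0° = 278.0°.

278°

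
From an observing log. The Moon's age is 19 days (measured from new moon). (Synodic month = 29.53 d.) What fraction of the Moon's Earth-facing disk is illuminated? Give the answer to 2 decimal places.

0.81

The Moon has covered 19/29.53 of its cycle, so θ ≈ 360° × 19/29.53 = 231.6°.
cos 231.6° = (-0.621), so f = (1 − (-0.621))/2 = 0.810.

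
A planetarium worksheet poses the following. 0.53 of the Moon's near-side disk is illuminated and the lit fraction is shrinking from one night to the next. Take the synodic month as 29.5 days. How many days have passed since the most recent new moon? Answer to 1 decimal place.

From f = (1 − cos θ)/2: cos θ = 1 − 2×0.53 = -0.060; arccos → 93.4°.
A waning Moon lies in 180°–360°, so θ = 360° − 93.4° = 266.6°.
At 360°/29.5 d per day, 266.6° corresponds to 21.84 days.

21.8 days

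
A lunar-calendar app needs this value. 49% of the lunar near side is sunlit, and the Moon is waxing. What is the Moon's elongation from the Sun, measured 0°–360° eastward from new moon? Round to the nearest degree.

From f = (1 − cos θ)/2: cos θ = 1 − 2×0.49 = 0.020; arccos → 88.9°.
The Moon is waxing (0°–180°), so θ = 88.9° directly.

89°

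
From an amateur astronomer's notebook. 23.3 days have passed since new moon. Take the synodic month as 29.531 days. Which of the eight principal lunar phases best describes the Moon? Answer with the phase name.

last quarter

At 23.3/29.531 of the cycle, θ ≈ 284° — the last quarter range.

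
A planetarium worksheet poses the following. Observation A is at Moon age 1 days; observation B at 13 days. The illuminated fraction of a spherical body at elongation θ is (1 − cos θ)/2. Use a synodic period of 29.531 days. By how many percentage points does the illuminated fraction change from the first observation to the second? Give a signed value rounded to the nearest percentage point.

First observation: θ = 360°·1/29.531 = 12.2°, so f = 0.011.
Second observation: θ = 158.5°, f = 0.965.
Δf = 0.965 − 0.011 = +0.954, i.e. +95 pp.

+95 pp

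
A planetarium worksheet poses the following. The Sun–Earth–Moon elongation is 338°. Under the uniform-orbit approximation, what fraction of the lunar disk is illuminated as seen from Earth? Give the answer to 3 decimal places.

f = (1 − cos 338°)/2 = (1 − 0.927)/2 ≈ 0.036.

0.036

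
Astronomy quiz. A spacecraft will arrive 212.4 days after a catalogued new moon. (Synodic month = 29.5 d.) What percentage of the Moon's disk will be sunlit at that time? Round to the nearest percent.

35%

Reduce mod P: 212.4 − 7×29.5 = 5.90 d into the current lunation.
Elongation θ = 360° × 5.90/29.5 ≈ 72.0°.
With cos θ = 0.309, the lit fraction is (1 − 0.309)/2 ≈ 0.345, so 35%.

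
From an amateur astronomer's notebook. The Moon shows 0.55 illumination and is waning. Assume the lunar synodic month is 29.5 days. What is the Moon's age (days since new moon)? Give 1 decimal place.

21.7 days

From f = (1 − cos θ)/2: cos θ = 1 − 2×0.55 = -0.100; arccos → 95.7°.
Waning ⇒ past full, so θ = 360° − 95.7° = 264.3°.
At 360°/29.5 d per day, 264.3° corresponds to 21.65 days.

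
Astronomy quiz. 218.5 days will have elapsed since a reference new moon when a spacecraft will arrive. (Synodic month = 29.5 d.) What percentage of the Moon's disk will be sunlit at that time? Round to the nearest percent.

218.5/29.5 = 7.407 lunations, so 7 complete cycles and 12.00 d into the next.
The Moon has covered 12.00/29.5 of its cycle, so θ ≈ 360° × 12.00/29.5 = 146.4°.
Illuminated fraction = (1 − cos 146.4°)/2 = (1 − (-0.833))/2 ≈ 0.917, so 92%.

92%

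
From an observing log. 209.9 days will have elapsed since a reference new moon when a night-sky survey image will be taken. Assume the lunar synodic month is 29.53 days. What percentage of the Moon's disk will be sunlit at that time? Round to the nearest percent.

Reduce mod P: 209.9 − 7×29.53 = 3.19 d into the current lunation.
Elongation θ = 360° × 3.19/29.53 ≈ 38.9°.
cos 38.9° = 0.778, so f = (1 − 0.778)/2 = 0.111, so 11%.

11%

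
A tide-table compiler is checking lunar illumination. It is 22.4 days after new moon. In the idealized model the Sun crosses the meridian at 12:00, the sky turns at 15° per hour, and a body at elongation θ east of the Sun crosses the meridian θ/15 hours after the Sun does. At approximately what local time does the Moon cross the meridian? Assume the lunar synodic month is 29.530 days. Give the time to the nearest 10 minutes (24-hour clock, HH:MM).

Phase angle: θ = 360°·(22.4 d)/(29.530 d) = 273.1°.
Delay after the Sun = 273.1° / (15°/h) ≈ 18.21 h.
12:00 + 18.205 h ≈ 06:12 → 06:10 to the nearest ten minutes.

06:10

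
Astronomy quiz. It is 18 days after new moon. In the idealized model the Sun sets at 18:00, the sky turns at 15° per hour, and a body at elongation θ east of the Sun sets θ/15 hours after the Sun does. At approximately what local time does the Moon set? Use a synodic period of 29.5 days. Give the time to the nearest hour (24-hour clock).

Elongation θ = 360° × 18/29.5 ≈ 219.7°.
At 15° of sky rotation per hour, 219.7° corresponds to a 14.64 h lag.
18:00 + 14.64 h ≈ 08:39 → 09:00 to the nearest hour.

09:00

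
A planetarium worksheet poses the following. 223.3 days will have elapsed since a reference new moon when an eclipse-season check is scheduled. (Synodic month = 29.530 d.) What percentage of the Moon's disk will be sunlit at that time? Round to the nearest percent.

96%

223.3/29.530 = 7.562 lunations, so 7 complete cycles and 16.59 d into the next.
The Moon has covered 16.59/29.530 of its cycle, so θ ≈ 360° × 16.59/29.530 = 202.2°.
cos 202.2° = (-0.926), so f = (1 − (-0.926))/2 = 0.963, so 96%.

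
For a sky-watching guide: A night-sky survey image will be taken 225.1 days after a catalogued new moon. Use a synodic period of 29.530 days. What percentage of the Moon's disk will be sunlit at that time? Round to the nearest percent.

225.1/29.530 = 7.623 lunations, so 7 complete cycles and 18.39 d into the next.
The Moon has covered 18.39/29.530 of its cycle, so θ ≈ 360° × 18.39/29.530 = 224.2°.
With cos θ = (-0.717), the lit fraction is (1 − (-0.717))/2 ≈ 0.859, so 86%.

86%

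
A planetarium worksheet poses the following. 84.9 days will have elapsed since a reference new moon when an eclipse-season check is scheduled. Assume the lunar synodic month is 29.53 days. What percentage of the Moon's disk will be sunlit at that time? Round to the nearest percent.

84.9 d spans 2 complete synodic months (2 × 29.53 = 59.06 d) plus 25.84 d.
Phase angle: θ = 360°·(25.84 d)/(29.53 d) = 315.0°.
cos 315.0° = 0.707, so f = (1 − 0.707)/2 = 0.146, so 15%.

15%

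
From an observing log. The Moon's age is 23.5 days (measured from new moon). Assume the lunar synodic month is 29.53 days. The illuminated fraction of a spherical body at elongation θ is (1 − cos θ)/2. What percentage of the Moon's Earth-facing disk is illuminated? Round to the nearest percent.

36%

Elongation θ = 360° × 23.5/29.53 ≈ 286.5°.
cos 286.5° = 0.284, so f = (1 − 0.284)/2 = 0.358, so 36%.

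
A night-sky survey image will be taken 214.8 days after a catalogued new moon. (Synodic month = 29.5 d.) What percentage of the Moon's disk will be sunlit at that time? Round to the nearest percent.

Reduce mod P: 214.8 − 7×29.5 = 8.30 d into the current lunation.
The Moon has covered 8.30/29.5 of its cycle, so θ ≈ 360° × 8.30/29.5 = 101.3°.
With cos θ = (-0.196), the lit fraction is (1 − (-0.196))/2 ≈ 0.598, so 60%.

60%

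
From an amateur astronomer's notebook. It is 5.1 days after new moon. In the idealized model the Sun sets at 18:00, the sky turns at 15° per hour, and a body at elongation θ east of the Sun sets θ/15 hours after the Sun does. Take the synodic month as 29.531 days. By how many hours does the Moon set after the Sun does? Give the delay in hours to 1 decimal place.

Elongation θ = 360° × 5.1/29.531 ≈ 62.2°.
At 15° of sky rotation per hour, 62.2° corresponds to a 4.14 h lag.
So the Moon sets 4.14 h after the Sun.

4.1 h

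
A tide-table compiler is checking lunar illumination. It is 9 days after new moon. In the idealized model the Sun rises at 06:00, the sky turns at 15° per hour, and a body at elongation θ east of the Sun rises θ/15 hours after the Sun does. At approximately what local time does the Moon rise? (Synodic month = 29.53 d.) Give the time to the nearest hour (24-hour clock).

The Moon has covered 9/29.53 of its cycle, so θ ≈ 360° × 9/29.53 = 109.7°.
At 15° of sky rotation per hour, 109.7° corresponds to a 7.31 h lag.
06:00 + 7.31 h ≈ 13:19 → 13:00 to the nearest hour.

13:00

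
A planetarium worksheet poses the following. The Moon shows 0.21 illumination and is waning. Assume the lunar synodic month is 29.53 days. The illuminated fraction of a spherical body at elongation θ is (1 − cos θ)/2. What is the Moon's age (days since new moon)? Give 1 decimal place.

25.1 days

From f = (1 − cos θ)/2: cos θ = 1 − 2×0.21 = 0.580; arccos → 54.5°.
A waning Moon lies in 180°–360°, so θ = 360° − 54.5° = 305.5°.
That fraction of the synodic month is 305.5/360 × 29.53 d ≈ 25.06 d.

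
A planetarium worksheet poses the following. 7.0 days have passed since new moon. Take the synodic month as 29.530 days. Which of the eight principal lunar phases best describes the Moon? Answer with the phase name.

θ ≈ 360° × 7.0/29.530 = 85°, which falls in the first quarter sector.

first quarter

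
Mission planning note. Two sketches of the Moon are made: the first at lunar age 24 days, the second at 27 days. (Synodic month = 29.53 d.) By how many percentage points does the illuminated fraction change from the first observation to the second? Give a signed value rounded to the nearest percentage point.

-24 percentage points

First observation: θ = 360°·24/29.53 = 292.6°, so f = 0.308.
Second observation: θ = 329.2°, f = 0.071.
Δf = 0.071 − 0.308 = -0.237, i.e. -24 pp.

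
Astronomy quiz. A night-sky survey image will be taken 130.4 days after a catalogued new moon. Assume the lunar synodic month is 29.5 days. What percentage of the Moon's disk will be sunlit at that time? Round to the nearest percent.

94%

130.4 d spans 4 complete synodic months (4 × 29.5 = 118.00 d) plus 12.40 d.
Elongation θ = 360° × 12.40/29.5 ≈ 151.3°.
With cos θ = (-0.877), the lit fraction is (1 − (-0.877))/2 ≈ 0.939, so 94%.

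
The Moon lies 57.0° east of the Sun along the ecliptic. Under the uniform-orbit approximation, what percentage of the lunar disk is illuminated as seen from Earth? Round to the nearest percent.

cos 57.0° = 0.545, so f = (1 − 0.545)/2 = 0.228, i.e. 23%.

23%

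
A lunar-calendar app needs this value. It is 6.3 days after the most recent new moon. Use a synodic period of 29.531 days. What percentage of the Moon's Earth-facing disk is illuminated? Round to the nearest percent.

Phase angle: θ = 360°·(6.3 d)/(29.531 d) = 76.8°.
With cos θ = 0.228, the lit fraction is (1 − 0.228)/2 ≈ 0.386, so 39%.

39%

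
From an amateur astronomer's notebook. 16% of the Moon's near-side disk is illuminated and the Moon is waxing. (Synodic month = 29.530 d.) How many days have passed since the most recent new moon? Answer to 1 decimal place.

3.9 days

cos θ = 1 − 2f = 0.680, giving a principal value of 47.2°.
Waxing ⇒ before full, so θ = 47.2°.
Age = 29.530 × 47.2°/360° ≈ 3.87 days.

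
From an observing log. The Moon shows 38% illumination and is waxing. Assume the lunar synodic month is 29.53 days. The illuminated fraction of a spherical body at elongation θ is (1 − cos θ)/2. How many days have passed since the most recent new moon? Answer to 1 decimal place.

From f = (1 − cos θ)/2: cos θ = 1 − 2×0.38 = 0.240; arccos → 76.1°.
Waxing ⇒ before full, so θ = 76.1°.
That fraction of the synodic month is 76.1/360 × 29.53 d ≈ 6.24 d.

6.2 days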